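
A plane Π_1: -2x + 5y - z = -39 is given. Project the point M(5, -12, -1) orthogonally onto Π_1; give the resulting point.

(3, -7, -2)

Foot = M − λn with λ = (n·M − d)/|n|² = (-69 − (-39))/30 = -1.
Foot = (5, -12, -1) − (-1)·(-2, 5, -1) = (3, -7, -2).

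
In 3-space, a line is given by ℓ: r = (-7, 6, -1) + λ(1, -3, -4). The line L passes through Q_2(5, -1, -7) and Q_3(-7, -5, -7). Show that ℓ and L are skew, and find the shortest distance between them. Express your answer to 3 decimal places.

4.465

A direction vector for L is Q_3 − Q_2 = (-12, -4, 0).
Common perpendicular direction n = (1, -3, -4) × (-12, -4, 0) = (-16, 48, -40).
With w = (5, -1, -7) − (-7, 6, -1) = (12, -7, -6), w · n = -288.
Since n ≠ 0 the lines are not parallel, and w · n = -288 ≠ 0 so they do not intersect; hence they are skew.
Distance = |w · n| / |n| = |-288| / √4160 ≈ 4.465.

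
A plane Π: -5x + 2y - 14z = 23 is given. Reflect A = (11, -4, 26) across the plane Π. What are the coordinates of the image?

λ = (n·A − d)/|n|² = (-427 − 23)/225 = -2.
Reflection = A − 2λn = (11, -4, 26) − (-4)·(-5, 2, -14) = (-9, 4, -30).

(-9, 4, -30)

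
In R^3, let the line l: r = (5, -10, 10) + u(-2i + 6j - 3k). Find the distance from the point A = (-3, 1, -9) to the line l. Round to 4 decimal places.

12.3164

Taking (5, -10, 10) on l with direction v = (-2, 6, -3): w = A − (5, -10, 10) = (-8, 11, -19), and w × v = (81, 14, -26).
Distance = |w × v| / |v| = √7433 / √49 ≈ 12.3164.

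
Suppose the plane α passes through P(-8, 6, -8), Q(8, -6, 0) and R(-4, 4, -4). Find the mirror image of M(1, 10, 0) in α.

(-7, 2, 4)

PQ = (16, -12, 8), PR = (4, -2, 4); a normal to α is PQ × PR = (-32, -32, 16).
Using P: α has equation -32x - 32y + 16z = -64.
λ = (n·M − d)/|n|² = (-352 − (-64))/2304 = -1/8.
Reflection = M − 2λn = (1, 10, 0) − (-1/4)·(-32, -32, 16) = (-7, 2, 4).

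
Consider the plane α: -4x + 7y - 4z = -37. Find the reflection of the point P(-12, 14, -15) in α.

(12, -28, 9)

λ = (n·P − d)/|n|² = (206 − (-37))/81 = 3.
Reflection = P − 2λn = (-12, 14, -15) − 6·(-4, 7, -4) = (12, -28, 9).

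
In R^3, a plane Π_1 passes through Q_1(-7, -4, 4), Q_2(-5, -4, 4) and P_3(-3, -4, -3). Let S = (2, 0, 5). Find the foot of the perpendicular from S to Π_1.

Q_1Q_2 = (2, 0, 0), Q_1P_3 = (4, 0, -7); a normal to Π_1 is Q_1Q_2 × Q_1P_3 = (0, 14, 0).
Using Q_1: Π_1 has equation 14y = -56.
Foot = S − λn with λ = (n·S − d)/|n|² = (0 − (-56))/196 = 2/7.
Foot = (2, 0, 5) − (2/7)·(0, 14, 0) = (2, -4, 5).

(2, -4, 5)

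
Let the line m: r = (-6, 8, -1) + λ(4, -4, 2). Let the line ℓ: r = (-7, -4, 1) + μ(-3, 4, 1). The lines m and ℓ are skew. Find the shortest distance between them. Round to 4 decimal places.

Common perpendicular direction n = (4, -4, 2) × (-3, 4, 1) = (-12, -10, 4).
With w = (-7, -4, 1) − (-6, 8, -1) = (-1, -12, 2), w · n = 140.
Distance = |w · n| / |n| = |140| / √260 ≈ 8.6824.

8.6824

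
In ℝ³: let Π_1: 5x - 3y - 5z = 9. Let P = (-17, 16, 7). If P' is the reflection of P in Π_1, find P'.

(13, -2, -23)

λ = (n·P − d)/|n|² = (-168 − 9)/59 = -3.
Reflection = P − 2λn = (-17, 16, 7) − (-6)·(5, -3, -5) = (13, -2, -23).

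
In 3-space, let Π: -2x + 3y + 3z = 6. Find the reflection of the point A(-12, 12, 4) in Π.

λ = (n·A − d)/|n|² = (72 − 6)/22 = 3.
Reflection = A − 2λn = (-12, 12, 4) − 6·(-2, 3, 3) = (0, -6, -14).

(0, -6, -14)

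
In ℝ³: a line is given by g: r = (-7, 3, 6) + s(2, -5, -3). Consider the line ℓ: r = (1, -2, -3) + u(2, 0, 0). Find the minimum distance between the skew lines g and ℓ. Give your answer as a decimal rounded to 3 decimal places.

5.145

Common perpendicular direction n = (2, -5, -3) × (2, 0, 0) = (0, -6, 10).
With w = (1, -2, -3) − (-7, 3, 6) = (8, -5, -9), w · n = -60.
Distance = |w · n| / |n| = |-60| / √136 ≈ 5.145.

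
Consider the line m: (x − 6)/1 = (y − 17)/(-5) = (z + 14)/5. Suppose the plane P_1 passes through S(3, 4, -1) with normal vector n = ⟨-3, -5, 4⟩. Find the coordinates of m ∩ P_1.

(9, 2, 1)

m has direction (1, -5, 5) through (6, 17, -14).
P_1: n·r = n·S gives -3x - 5y + 4z = -33.
Substitute r = (6, 17, -14) + t(1, -5, 5) into the plane: -159 + 42t = -33, so t = 3.
Intersection: (6, 17, -14) + 3·(1, -5, 5) = (9, 2, 1).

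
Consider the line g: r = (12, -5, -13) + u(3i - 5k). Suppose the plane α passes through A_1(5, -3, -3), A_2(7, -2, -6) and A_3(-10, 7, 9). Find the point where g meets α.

A_1A_2 = (2, 1, -3), A_1A_3 = (-15, 10, 12); a normal to α is A_1A_2 × A_1A_3 = (42, 21, 35).
Using A_1: α has equation 42x + 21y + 35z = 42.
Substitute r = (12, -5, -13) + t(3, 0, -5) into the plane: -56 + (-49)t = 42, so t = -2.
Intersection: (12, -5, -13) + (-2)·(3, 0, -5) = (6, -5, -3).

(6, -5, -3)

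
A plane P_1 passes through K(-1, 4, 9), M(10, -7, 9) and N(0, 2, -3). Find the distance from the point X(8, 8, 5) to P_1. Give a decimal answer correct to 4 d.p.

KM = (11, -11, 0), KN = (1, -2, -12); a normal to P_1 is KM × KN = (132, 132, -11).
Using K: P_1 has equation 132x + 132y - 11z = 297.
n·X − d = (132)·(8) + (132)·(8) + (-11)·(5) − 297 = 1760; |n| = √34969.
Distance = |1760| / √34969 = 1760/√34969 ≈ 9.4118.

9.4118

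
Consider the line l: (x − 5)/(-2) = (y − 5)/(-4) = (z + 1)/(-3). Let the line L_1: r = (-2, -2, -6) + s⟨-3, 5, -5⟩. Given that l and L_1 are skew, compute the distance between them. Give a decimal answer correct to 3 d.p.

3.095

l has direction (-2, -4, -3) through (5, 5, -1).
Common perpendicular direction n = (-2, -4, -3) × (-3, 5, -5) = (35, -1, -22).
With w = (-2, -2, -6) − (5, 5, -1) = (-7, -7, -5), w · n = -128.
Distance = |w · n| / |n| = |-128| / √1710 ≈ 3.095.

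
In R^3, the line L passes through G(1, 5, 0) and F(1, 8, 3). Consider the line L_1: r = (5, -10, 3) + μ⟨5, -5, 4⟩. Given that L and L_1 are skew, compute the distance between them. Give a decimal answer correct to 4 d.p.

A direction vector for L is F − G = (0, 3, 3).
Common perpendicular direction n = (0, 3, 3) × (5, -5, 4) = (27, 15, -15).
With w = (5, -10, 3) − (1, 5, 0) = (4, -15, 3), w · n = -162.
Distance = |w · n| / |n| = |-162| / √1179 ≈ 4.7180.

4.7180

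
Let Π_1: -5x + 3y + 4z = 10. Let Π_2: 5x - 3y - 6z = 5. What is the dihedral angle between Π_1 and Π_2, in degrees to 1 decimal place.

11.4

cos θ = |n₁·n₂| / (|n₁||n₂|) = |-58| / (√50 · √70).
θ = arccos(0.98038) ≈ 11.4°.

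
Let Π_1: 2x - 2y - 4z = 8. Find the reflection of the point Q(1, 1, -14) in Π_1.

λ = (n·Q − d)/|n|² = (56 − 8)/24 = 2.
Reflection = Q − 2λn = (1, 1, -14) − 4·(2, -2, -4) = (-7, 9, 2).

(-7, 9, 2)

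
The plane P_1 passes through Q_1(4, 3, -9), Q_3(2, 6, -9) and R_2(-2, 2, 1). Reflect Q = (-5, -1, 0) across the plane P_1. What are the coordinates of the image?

Q_1Q_3 = (-2, 3, 0), Q_1R_2 = (-6, -1, 10); a normal to P_1 is Q_1Q_3 × Q_1R_2 = (30, 20, 20).
Using Q_1: P_1 has equation 30x + 20y + 20z = 0.
λ = (n·Q − d)/|n|² = (-170 − 0)/1700 = -1/10.
Reflection = Q − 2λn = (-5, -1, 0) − (-1/5)·(30, 20, 20) = (1, 3, 4).

(1, 3, 4)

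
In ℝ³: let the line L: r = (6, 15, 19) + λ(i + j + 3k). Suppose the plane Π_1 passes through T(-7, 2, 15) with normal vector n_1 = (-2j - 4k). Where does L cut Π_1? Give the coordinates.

Π_1: n_1·r = n_1·T gives -2y - 4z = -64.
Substitute r = (6, 15, 19) + t(1, 1, 3) into the plane: -106 + (-14)t = -64, so t = -3.
Intersection: (6, 15, 19) + (-3)·(1, 1, 3) = (3, 12, 10).

(3, 12, 10)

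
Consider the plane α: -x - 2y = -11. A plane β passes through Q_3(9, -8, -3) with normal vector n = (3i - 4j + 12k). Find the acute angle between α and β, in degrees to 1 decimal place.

β: n·r = n·Q_3 gives 3x - 4y + 12z = 23.
cos θ = |n₁·n₂| / (|n₁||n₂|) = |5| / (√5 · √169).
θ = arccos(0.17201) ≈ 80.1°.

80.1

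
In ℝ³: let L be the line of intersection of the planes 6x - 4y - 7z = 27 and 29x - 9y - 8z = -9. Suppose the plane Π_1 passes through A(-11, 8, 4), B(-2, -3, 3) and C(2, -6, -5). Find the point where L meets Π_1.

(-2, -1, -5)

Direction of L: (6, -4, -7) × (29, -9, -8) = (-31, -155, 62).
A point on L: solving the two plane equations with x = 2 gives (2, 19, -13).
AB = (9, -11, -1), AC = (13, -14, -9); a normal to Π_1 is AB × AC = (85, 68, 17).
Using A: Π_1 has equation 85x + 68y + 17z = -323.
Substitute r = (2, 19, -13) + t(-31, -155, 62) into the plane: 1241 + (-12121)t = -323, so t = 4/31.
Intersection: (2, 19, -13) + (4/31)·(-31, -155, 62) = (-2, -1, -5).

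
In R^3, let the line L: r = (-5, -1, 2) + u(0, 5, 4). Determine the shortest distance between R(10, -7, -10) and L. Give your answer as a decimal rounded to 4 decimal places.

Taking (-5, -1, 2) on L with direction v = (0, 5, 4): w = R − (-5, -1, 2) = (15, -6, -12), and w × v = (36, -60, 75).
Distance = |w × v| / |v| = √10521 / √41 ≈ 16.0190.

16.0190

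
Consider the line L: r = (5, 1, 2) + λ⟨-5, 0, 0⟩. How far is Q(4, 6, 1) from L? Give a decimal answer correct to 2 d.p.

Taking (5, 1, 2) on L with direction v = (-5, 0, 0): w = Q − (5, 1, 2) = (-1, 5, -1), and w × v = (0, 5, 25).
Distance = |w × v| / |v| = √650 / √25 ≈ 5.10.

5.10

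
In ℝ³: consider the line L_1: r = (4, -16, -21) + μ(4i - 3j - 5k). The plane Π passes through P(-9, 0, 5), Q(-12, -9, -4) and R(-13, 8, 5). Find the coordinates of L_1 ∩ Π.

(-12, -4, -1)

PQ = (-3, -9, -9), PR = (-4, 8, 0); a normal to Π is PQ × PR = (72, 36, -60).
Using P: Π has equation 72x + 36y - 60z = -948.
Substitute r = (4, -16, -21) + t(4, -3, -5) into the plane: 972 + 480t = -948, so t = -4.
Intersection: (4, -16, -21) + (-4)·(4, -3, -5) = (-12, -4, -1).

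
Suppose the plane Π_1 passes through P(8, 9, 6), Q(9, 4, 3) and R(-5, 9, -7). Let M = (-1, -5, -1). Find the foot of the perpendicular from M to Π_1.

PQ = (1, -5, -3), PR = (-13, 0, -13); a normal to Π_1 is PQ × PR = (65, 52, -65).
Using P: Π_1 has equation 65x + 52y - 65z = 598.
Foot = M − λn with λ = (n·M − d)/|n|² = (-260 − 598)/11154 = -1/13.
Foot = (-1, -5, -1) − (-1/13)·(65, 52, -65) = (4, -1, -6).

(4, -1, -6)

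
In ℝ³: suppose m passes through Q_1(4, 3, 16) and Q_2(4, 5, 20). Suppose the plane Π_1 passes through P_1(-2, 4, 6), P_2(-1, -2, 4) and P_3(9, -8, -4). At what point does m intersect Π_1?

(4, -5, 0)

A direction vector for m is Q_2 − Q_1 = (0, 2, 4).
P_1P_2 = (1, -6, -2), P_1P_3 = (11, -12, -10); a normal to Π_1 is P_1P_2 × P_1P_3 = (36, -12, 54).
Using P_1: Π_1 has equation 36x - 12y + 54z = 204.
Substitute r = (4, 3, 16) + t(0, 2, 4) into the plane: 972 + 192t = 204, so t = -4.
Intersection: (4, 3, 16) + (-4)·(0, 2, 4) = (4, -5, 0).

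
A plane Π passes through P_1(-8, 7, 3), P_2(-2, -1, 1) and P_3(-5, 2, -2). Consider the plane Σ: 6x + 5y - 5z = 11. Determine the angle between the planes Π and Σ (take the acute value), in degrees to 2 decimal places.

P_1P_2 = (6, -8, -2), P_1P_3 = (3, -5, -5); a normal to Π is P_1P_2 × P_1P_3 = (30, 24, -6).
Using P_1: Π has equation 30x + 24y - 6z = -90.
cos θ = |n₁·n₂| / (|n₁||n₂|) = |330| / (√1512 · √86).
θ = arccos(0.91514) ≈ 23.77°.

23.77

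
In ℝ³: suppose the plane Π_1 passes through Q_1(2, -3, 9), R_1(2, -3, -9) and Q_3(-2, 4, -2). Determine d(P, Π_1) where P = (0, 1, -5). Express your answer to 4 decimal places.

Q_1R_1 = (0, 0, -18), Q_1Q_3 = (-4, 7, -11); a normal to Π_1 is Q_1R_1 × Q_1Q_3 = (126, 72, 0).
Using Q_1: Π_1 has equation 126x + 72y = 36.
n·P − d = (126)·(0) + (72)·(1) + (0)·(-5) − 36 = 36; |n| = √21060.
Distance = |36| / √21060 = 36/√21060 ≈ 0.2481.

0.2481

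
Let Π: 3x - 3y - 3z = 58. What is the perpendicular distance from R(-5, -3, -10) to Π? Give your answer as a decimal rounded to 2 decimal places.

6.54

n·R − d = (3)·(-5) + (-3)·(-3) + (-3)·(-10) − 58 = -34; |n| = √27.
Distance = |-34| / √27 = 34/√27 ≈ 6.54.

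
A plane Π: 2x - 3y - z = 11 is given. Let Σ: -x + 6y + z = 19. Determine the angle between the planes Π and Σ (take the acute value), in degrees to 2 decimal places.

24.43

cos θ = |n₁·n₂| / (|n₁||n₂|) = |-21| / (√14 · √38).
θ = arccos(0.91047) ≈ 24.43°.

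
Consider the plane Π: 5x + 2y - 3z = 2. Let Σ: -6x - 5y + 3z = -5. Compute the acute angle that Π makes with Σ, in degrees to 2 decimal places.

18.18

cos θ = |n₁·n₂| / (|n₁||n₂|) = |-49| / (√38 · √70).
θ = arccos(0.95007) ≈ 18.18°.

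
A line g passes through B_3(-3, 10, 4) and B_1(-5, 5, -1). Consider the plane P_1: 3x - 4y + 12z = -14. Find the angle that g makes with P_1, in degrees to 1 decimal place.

28.8

A direction vector for g is B_1 − B_3 = (-2, -5, -5).
sin θ = |n·v| / (|n||v|) = |-46| / (√169 · √54) = 0.48152.
θ ≈ 28.8°.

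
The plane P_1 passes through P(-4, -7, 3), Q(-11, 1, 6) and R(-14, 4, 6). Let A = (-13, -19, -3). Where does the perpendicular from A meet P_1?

PQ = (-7, 8, 3), PR = (-10, 11, 3); a normal to P_1 is PQ × PR = (-9, -9, 3).
Using P: P_1 has equation -9x - 9y + 3z = 108.
Foot = A − λn with λ = (n·A − d)/|n|² = (279 − 108)/171 = 1.
Foot = (-13, -19, -3) − 1·(-9, -9, 3) = (-4, -10, -6).

(-4, -10, -6)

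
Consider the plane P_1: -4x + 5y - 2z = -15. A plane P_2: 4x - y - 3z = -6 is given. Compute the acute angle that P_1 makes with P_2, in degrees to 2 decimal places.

63.99

cos θ = |n₁·n₂| / (|n₁||n₂|) = |-15| / (√45 · √26).
θ = arccos(0.43853) ≈ 63.99°.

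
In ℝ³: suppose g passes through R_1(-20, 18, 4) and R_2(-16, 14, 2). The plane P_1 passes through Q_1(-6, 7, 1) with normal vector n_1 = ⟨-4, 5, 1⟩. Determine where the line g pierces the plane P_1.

A direction vector for g is R_2 − R_1 = (4, -4, -2).
P_1: n_1·r = n_1·Q_1 gives -4x + 5y + z = 60.
Substitute r = (-20, 18, 4) + t(4, -4, -2) into the plane: 174 + (-38)t = 60, so t = 3.
Intersection: (-20, 18, 4) + 3·(4, -4, -2) = (-8, 6, -2).

(-8, 6, -2)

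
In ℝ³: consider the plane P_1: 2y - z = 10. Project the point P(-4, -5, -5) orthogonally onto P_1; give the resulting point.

(-4, 1, -8)

Foot = P − λn with λ = (n·P − d)/|n|² = (-5 − 10)/5 = -3.
Foot = (-4, -5, -5) − (-3)·(0, 2, -1) = (-4, 1, -8).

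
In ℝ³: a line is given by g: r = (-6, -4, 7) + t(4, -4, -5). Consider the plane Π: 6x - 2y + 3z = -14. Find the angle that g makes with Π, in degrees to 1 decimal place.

18.8

sin θ = |n·v| / (|n||v|) = |17| / (√49 · √57) = 0.32167.
θ ≈ 18.8°.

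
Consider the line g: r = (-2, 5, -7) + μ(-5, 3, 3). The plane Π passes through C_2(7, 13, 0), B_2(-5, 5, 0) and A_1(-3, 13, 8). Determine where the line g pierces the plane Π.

C_2B_2 = (-12, -8, 0), C_2A_1 = (-10, 0, 8); a normal to Π is C_2B_2 × C_2A_1 = (-64, 96, -80).
Using C_2: Π has equation -64x + 96y - 80z = 800.
Substitute r = (-2, 5, -7) + t(-5, 3, 3) into the plane: 1168 + 368t = 800, so t = -1.
Intersection: (-2, 5, -7) + (-1)·(-5, 3, 3) = (3, 2, -10).

(3, 2, -10)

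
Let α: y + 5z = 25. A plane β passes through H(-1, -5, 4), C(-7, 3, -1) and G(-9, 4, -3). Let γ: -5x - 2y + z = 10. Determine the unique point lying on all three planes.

(-1, 0, 5)

HC = (-6, 8, -5), HG = (-8, 9, -7); a normal to β is HC × HG = (-11, -2, 10).
Using H: β has equation -11x - 2y + 10z = 61.
Solving the 3×3 linear system y + 5z = 25, -11x - 2y + 10z = 61, -5x - 2y + z = 10 (e.g. by elimination or Cramer's rule, determinant = 21) gives (-1, 0, 5).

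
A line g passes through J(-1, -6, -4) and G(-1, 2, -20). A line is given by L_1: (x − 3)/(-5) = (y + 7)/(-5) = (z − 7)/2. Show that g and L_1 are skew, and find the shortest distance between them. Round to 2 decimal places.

0.95

A direction vector for g is G − J = (0, 8, -16).
L_1 has direction (-5, -5, 2) through (3, -7, 7).
Common perpendicular direction n = (0, 8, -16) × (-5, -5, 2) = (-64, 80, 40).
With w = (3, -7, 7) − (-1, -6, -4) = (4, -1, 11), w · n = 104.
Since n ≠ 0 the lines are not parallel, and w · n = 104 ≠ 0 so they do not intersect; hence they are skew.
Distance = |w · n| / |n| = |104| / √12096 ≈ 0.95.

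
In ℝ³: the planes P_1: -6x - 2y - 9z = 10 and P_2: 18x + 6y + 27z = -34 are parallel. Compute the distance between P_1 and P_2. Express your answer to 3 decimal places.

Rescale P_2 by 1/(-3): -6x - 2y - 9z = 34/3. Then distance = |10 − (34/3)| / √121 ≈ 0.121.

0.121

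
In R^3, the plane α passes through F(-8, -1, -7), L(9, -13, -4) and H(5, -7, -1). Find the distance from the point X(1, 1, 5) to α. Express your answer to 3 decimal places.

0.364

FL = (17, -12, 3), FH = (13, -6, 6); a normal to α is FL × FH = (-54, -63, 54).
Using F: α has equation -54x - 63y + 54z = 117.
n·X − d = (-54)·(1) + (-63)·(1) + (54)·(5) − 117 = 36; |n| = √9801.
Distance = |36| / √9801 = 36/√9801 ≈ 0.364.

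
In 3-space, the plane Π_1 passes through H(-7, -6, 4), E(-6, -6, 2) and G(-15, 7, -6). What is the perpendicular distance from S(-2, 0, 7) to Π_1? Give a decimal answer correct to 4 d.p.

HE = (1, 0, -2), HG = (-8, 13, -10); a normal to Π_1 is HE × HG = (26, 26, 13).
Using H: Π_1 has equation 26x + 26y + 13z = -286.
n·S − d = (26)·(-2) + (26)·(0) + (13)·(7) − (-286) = 325; |n| = √1521.
Distance = |325| / √1521 = 325/√1521 ≈ 8.3333.

8.3333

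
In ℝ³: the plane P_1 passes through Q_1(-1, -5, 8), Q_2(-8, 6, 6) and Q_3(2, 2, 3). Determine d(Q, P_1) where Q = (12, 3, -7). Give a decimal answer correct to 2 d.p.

Q_1Q_2 = (-7, 11, -2), Q_1Q_3 = (3, 7, -5); a normal to P_1 is Q_1Q_2 × Q_1Q_3 = (-41, -41, -82).
Using Q_1: P_1 has equation -41x - 41y - 82z = -410.
n·Q − d = (-41)·(12) + (-41)·(3) + (-82)·(-7) − (-410) = 369; |n| = √10086.
Distance = |369| / √10086 = 369/√10086 ≈ 3.67.

3.67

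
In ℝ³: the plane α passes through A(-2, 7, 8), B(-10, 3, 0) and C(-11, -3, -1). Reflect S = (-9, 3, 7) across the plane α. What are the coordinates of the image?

AB = (-8, -4, -8), AC = (-9, -10, -9); a normal to α is AB × AC = (-44, 0, 44).
Using A: α has equation -44x + 44z = 440.
λ = (n·S − d)/|n|² = (704 − 440)/3872 = 3/44.
Reflection = S − 2λn = (-9, 3, 7) − (3/22)·(-44, 0, 44) = (-3, 3, 1).

(-3, 3, 1)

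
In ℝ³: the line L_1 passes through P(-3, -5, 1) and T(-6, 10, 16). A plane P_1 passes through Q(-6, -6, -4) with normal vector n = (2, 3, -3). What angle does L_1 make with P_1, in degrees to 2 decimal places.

A direction vector for L_1 is T − P = (-3, 15, 15).
P_1: n·r = n·Q gives 2x + 3y - 3z = -18.
sin θ = |n·v| / (|n||v|) = |-6| / (√22 · √459) = 0.05971.
θ ≈ 3.42°.

3.42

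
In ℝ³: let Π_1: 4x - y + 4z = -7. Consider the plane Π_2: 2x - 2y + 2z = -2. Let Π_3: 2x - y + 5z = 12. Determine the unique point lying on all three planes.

(-7, -1, 5)

Solving the 3×3 linear system 4x - y + 4z = -7, 2x - 2y + 2z = -2, 2x - y + 5z = 12 (e.g. by elimination or Cramer's rule, determinant = -18) gives (-7, -1, 5).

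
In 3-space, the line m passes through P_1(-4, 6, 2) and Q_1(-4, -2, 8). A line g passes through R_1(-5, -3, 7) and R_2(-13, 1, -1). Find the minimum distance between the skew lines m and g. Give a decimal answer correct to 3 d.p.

0.805

A direction vector for m is Q_1 − P_1 = (0, -8, 6).
A direction vector for g is R_2 − R_1 = (-8, 4, -8).
Common perpendicular direction n = (0, -8, 6) × (-8, 4, -8) = (40, -48, -64).
With w = (-5, -3, 7) − (-4, 6, 2) = (-1, -9, 5), w · n = 72.
Distance = |w · n| / |n| = |72| / √8000 ≈ 0.805.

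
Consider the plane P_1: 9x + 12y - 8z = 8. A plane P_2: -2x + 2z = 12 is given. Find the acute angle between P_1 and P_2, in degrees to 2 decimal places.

45.00

cos θ = |n₁·n₂| / (|n₁||n₂|) = |-34| / (√289 · √8).
θ = arccos(0.70711) ≈ 45.00°.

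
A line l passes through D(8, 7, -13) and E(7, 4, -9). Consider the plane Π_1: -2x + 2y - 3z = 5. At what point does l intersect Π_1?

(6, 1, -5)

A direction vector for l is E − D = (-1, -3, 4).
Substitute r = (8, 7, -13) + t(-1, -3, 4) into the plane: 37 + (-16)t = 5, so t = 2.
Intersection: (8, 7, -13) + 2·(-1, -3, 4) = (6, 1, -5).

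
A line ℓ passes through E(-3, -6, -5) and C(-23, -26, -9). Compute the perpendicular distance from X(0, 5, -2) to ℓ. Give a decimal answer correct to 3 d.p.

A direction vector for ℓ is C − E = (-20, -20, -4).
Taking (-3, -6, -5) on ℓ with direction v = (-20, -20, -4): w = X − (-3, -6, -5) = (3, 11, 3), and w × v = (16, -48, 160).
Distance = |w × v| / |v| = √28160 / √816 ≈ 5.875.

5.875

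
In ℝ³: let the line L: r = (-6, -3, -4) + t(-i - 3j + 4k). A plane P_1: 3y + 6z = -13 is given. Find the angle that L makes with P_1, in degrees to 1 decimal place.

26.0

sin θ = |n·v| / (|n||v|) = |15| / (√45 · √26) = 0.43853.
θ ≈ 26.0°.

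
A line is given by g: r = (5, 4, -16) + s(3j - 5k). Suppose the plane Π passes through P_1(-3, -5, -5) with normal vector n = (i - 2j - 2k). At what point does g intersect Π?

(5, -5, -1)

Π: n·r = n·P_1 gives x - 2y - 2z = 17.
Substitute r = (5, 4, -16) + t(0, 3, -5) into the plane: 29 + 4t = 17, so t = -3.
Intersection: (5, 4, -16) + (-3)·(0, 3, -5) = (5, -5, -1).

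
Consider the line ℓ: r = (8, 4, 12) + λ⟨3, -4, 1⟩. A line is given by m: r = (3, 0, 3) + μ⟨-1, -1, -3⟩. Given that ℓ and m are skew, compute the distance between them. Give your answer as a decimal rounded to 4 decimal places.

Common perpendicular direction n = (3, -4, 1) × (-1, -1, -3) = (13, 8, -7).
With w = (3, 0, 3) − (8, 4, 12) = (-5, -4, -9), w · n = -34.
Distance = |w · n| / |n| = |-34| / √282 ≈ 2.0247.

2.0247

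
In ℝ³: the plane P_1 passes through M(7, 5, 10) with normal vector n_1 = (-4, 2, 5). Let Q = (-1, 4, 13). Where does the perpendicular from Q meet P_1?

(3, 2, 8)

P_1: n_1·r = n_1·M gives -4x + 2y + 5z = 32.
Foot = Q − λn with λ = (n·Q − d)/|n|² = (77 − 32)/45 = 1.
Foot = (-1, 4, 13) − 1·(-4, 2, 5) = (3, 2, 8).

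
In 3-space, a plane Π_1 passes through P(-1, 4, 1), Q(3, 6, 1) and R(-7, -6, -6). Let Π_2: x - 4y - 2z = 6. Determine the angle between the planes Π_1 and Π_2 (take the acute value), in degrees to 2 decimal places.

68.67

PQ = (4, 2, 0), PR = (-6, -10, -7); a normal to Π_1 is PQ × PR = (-14, 28, -28).
Using P: Π_1 has equation -14x + 28y - 28z = 98.
cos θ = |n₁·n₂| / (|n₁||n₂|) = |-70| / (√1764 · √21).
θ = arccos(0.36370) ≈ 68.67°.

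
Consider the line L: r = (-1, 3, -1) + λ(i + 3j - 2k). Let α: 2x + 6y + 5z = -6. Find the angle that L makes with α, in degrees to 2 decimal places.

19.36

sin θ = |n·v| / (|n||v|) = |10| / (√65 · √14) = 0.33150.
θ ≈ 19.36°.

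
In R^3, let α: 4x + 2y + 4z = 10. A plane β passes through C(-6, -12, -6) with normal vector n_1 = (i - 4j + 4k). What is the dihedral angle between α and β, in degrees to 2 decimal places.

β: n_1·r = n_1·C gives x - 4y + 4z = 18.
cos θ = |n₁·n₂| / (|n₁||n₂|) = |12| / (√36 · √33).
θ = arccos(0.34816) ≈ 69.63°.

69.63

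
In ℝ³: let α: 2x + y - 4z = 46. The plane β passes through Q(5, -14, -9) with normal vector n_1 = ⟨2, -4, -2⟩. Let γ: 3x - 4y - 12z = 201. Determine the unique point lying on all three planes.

β: n_1·r = n_1·Q gives 2x - 4y - 2z = 84.
Solving the 3×3 linear system 2x + y - 4z = 46, 2x - 4y - 2z = 84, 3x - 4y - 12z = 201 (e.g. by elimination or Cramer's rule, determinant = 82) gives (7, -12, -11).

(7, -12, -11)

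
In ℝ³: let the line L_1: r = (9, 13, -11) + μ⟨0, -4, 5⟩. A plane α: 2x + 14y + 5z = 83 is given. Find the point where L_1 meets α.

(9, 5, -1)

Substitute r = (9, 13, -11) + t(0, -4, 5) into the plane: 145 + (-31)t = 83, so t = 2.
Intersection: (9, 13, -11) + 2·(0, -4, 5) = (9, 5, -1).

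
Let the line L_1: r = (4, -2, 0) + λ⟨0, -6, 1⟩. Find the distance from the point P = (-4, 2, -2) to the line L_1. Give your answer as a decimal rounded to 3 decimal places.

Taking (4, -2, 0) on L_1 with direction v = (0, -6, 1): w = P − (4, -2, 0) = (-8, 4, -2), and w × v = (-8, 8, 48).
Distance = |w × v| / |v| = √2432 / √37 ≈ 8.107.

8.107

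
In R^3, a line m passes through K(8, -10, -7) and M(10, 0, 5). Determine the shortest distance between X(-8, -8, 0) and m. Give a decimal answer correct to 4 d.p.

A direction vector for m is M − K = (2, 10, 12).
Taking (8, -10, -7) on m with direction v = (2, 10, 12): w = X − (8, -10, -7) = (-16, 2, 7), and w × v = (-46, 206, -164).
Distance = |w × v| / |v| = √71448 / √248 ≈ 16.9734.

16.9734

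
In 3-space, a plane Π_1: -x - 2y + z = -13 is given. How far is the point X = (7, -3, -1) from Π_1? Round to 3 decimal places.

n·X − d = (-1)·(7) + (-2)·(-3) + (1)·(-1) − (-13) = 11; |n| = √6.
Distance = |11| / √6 = 11/√6 ≈ 4.491.

4.491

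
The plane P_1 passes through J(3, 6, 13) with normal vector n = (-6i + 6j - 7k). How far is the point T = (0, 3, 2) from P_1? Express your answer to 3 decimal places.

P_1: n·r = n·J gives -6x + 6y - 7z = -73.
n·T − d = (-6)·(0) + (6)·(3) + (-7)·(2) − (-73) = 77; |n| = √121.
Distance = |77| / √121 = 77/√121 ≈ 7.000.

7.000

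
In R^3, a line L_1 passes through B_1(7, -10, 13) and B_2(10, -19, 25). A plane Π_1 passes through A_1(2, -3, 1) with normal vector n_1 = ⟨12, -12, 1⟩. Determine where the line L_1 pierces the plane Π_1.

A direction vector for L_1 is B_2 − B_1 = (3, -9, 12).
Π_1: n_1·r = n_1·A_1 gives 12x - 12y + z = 61.
Substitute r = (7, -10, 13) + t(3, -9, 12) into the plane: 217 + 156t = 61, so t = -1.
Intersection: (7, -10, 13) + (-1)·(3, -9, 12) = (4, -1, 1).

(4, -1, 1)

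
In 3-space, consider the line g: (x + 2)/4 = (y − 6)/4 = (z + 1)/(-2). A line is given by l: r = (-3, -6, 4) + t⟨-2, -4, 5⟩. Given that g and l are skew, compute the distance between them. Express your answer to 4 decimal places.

g has direction (4, 4, -2) through (-2, 6, -1).
Common perpendicular direction n = (4, 4, -2) × (-2, -4, 5) = (12, -16, -8).
With w = (-3, -6, 4) − (-2, 6, -1) = (-1, -12, 5), w · n = 140.
Distance = |w · n| / |n| = |140| / √464 ≈ 6.4993.

6.4993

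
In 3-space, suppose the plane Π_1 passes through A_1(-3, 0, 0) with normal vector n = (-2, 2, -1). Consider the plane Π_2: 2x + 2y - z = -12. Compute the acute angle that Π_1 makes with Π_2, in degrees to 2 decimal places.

83.62

Π_1: n·r = n·A_1 gives -2x + 2y - z = 6.
cos θ = |n₁·n₂| / (|n₁||n₂|) = |1| / (√9 · √9).
θ = arccos(0.11111) ≈ 83.62°.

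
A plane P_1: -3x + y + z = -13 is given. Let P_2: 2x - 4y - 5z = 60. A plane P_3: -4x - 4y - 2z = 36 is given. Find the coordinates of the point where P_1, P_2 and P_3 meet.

Solving the 3×3 linear system -3x + y + z = -13, 2x - 4y - 5z = 60, -4x - 4y - 2z = 36 (e.g. by elimination or Cramer's rule, determinant = 36) gives (0, -5, -8).

(0, -5, -8)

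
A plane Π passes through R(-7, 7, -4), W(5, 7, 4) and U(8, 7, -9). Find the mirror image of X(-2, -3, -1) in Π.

(-2, 17, -1)

RW = (12, 0, 8), RU = (15, 0, -5); a normal to Π is RW × RU = (0, 180, 0).
Using R: Π has equation 180y = 1260.
λ = (n·X − d)/|n|² = (-540 − 1260)/32400 = -1/18.
Reflection = X − 2λn = (-2, -3, -1) − (-1/9)·(0, 180, 0) = (-2, 17, -1).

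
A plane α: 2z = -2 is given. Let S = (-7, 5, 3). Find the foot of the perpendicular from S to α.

(-7, 5, -1)

Foot = S − λn with λ = (n·S − d)/|n|² = (6 − (-2))/4 = 2.
Foot = (-7, 5, 3) − 2·(0, 0, 2) = (-7, 5, -1).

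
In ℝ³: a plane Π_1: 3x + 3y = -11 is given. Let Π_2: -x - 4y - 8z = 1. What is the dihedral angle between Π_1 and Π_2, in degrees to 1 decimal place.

66.9

cos θ = |n₁·n₂| / (|n₁||n₂|) = |-15| / (√18 · √81).
θ = arccos(0.39284) ≈ 66.9°.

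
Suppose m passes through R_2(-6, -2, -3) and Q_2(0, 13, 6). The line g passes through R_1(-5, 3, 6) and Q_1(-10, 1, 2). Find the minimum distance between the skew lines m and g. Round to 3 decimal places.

A direction vector for m is Q_2 − R_2 = (6, 15, 9).
A direction vector for g is Q_1 − R_1 = (-5, -2, -4).
Common perpendicular direction n = (6, 15, 9) × (-5, -2, -4) = (-42, -21, 63).
With w = (-5, 3, 6) − (-6, -2, -3) = (1, 5, 9), w · n = 420.
Distance = |w · n| / |n| = |420| / √6174 ≈ 5.345.

5.345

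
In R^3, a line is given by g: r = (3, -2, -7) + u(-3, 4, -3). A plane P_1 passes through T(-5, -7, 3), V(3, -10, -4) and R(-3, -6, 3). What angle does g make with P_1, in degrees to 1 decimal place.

76.4

TV = (8, -3, -7), TR = (2, 1, 0); a normal to P_1 is TV × TR = (7, -14, 14).
Using T: P_1 has equation 7x - 14y + 14z = 105.
sin θ = |n·v| / (|n||v|) = |-119| / (√441 · √34) = 0.97183.
θ ≈ 76.4°.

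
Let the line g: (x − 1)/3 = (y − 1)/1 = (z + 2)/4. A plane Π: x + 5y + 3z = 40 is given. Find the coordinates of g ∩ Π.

(7, 3, 6)

g has direction (3, 1, 4) through (1, 1, -2).
Substitute r = (1, 1, -2) + t(3, 1, 4) into the plane: 0 + 20t = 40, so t = 2.
Intersection: (1, 1, -2) + 2·(3, 1, 4) = (7, 3, 6).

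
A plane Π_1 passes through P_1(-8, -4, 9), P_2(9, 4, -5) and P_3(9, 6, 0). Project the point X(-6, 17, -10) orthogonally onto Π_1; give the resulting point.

P_1P_2 = (17, 8, -14), P_1P_3 = (17, 10, -9); a normal to Π_1 is P_1P_2 × P_1P_3 = (68, -85, 34).
Using P_1: Π_1 has equation 68x - 85y + 34z = 102.
Foot = X − λn with λ = (n·X − d)/|n|² = (-2193 − 102)/13005 = -3/17.
Foot = (-6, 17, -10) − (-3/17)·(68, -85, 34) = (6, 2, -4).

(6, 2, -4)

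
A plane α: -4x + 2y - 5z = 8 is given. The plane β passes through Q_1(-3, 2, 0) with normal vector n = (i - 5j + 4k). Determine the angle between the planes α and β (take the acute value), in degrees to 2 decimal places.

38.55

β: n·r = n·Q_1 gives x - 5y + 4z = -13.
cos θ = |n₁·n₂| / (|n₁||n₂|) = |-34| / (√45 · √42).
θ = arccos(0.78207) ≈ 38.55°.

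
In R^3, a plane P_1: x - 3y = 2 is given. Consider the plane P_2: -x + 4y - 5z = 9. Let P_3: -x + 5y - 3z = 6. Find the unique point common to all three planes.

(5, 1, -2)

Solving the 3×3 linear system x - 3y = 2, -x + 4y - 5z = 9, -x + 5y - 3z = 6 (e.g. by elimination or Cramer's rule, determinant = 7) gives (5, 1, -2).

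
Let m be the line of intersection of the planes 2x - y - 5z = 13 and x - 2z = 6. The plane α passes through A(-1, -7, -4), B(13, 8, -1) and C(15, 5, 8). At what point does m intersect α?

Direction of m: (2, -1, -5) × (1, 0, -2) = (2, -1, 1).
A point on m: solving the two plane equations with x = 2 gives (2, 1, -2).
AB = (14, 15, 3), AC = (16, 12, 12); a normal to α is AB × AC = (144, -120, -72).
Using A: α has equation 144x - 120y - 72z = 984.
Substitute r = (2, 1, -2) + t(2, -1, 1) into the plane: 312 + 336t = 984, so t = 2.
Intersection: (2, 1, -2) + 2·(2, -1, 1) = (6, -1, 0).

(6, -1, 0)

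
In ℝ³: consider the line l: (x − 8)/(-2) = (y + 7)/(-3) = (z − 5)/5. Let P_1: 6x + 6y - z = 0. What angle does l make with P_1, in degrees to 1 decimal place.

41.6

l has direction (-2, -3, 5) through (8, -7, 5).
sin θ = |n·v| / (|n||v|) = |-35| / (√73 · √38) = 0.66453.
θ ≈ 41.6°.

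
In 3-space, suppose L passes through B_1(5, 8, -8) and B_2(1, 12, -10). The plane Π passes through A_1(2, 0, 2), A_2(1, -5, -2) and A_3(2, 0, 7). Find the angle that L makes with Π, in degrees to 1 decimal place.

51.7

A direction vector for L is B_2 − B_1 = (-4, 4, -2).
A_1A_2 = (-1, -5, -4), A_1A_3 = (0, 0, 5); a normal to Π is A_1A_2 × A_1A_3 = (-25, 5, 0).
Using A_1: Π has equation -25x + 5y = -50.
sin θ = |n·v| / (|n||v|) = |120| / (√650 · √36) = 0.78446.
θ ≈ 51.7°.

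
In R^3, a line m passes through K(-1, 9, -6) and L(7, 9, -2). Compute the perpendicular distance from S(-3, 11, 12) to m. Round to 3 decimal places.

17.111

A direction vector for m is L − K = (8, 0, 4).
Taking (-1, 9, -6) on m with direction v = (8, 0, 4): w = S − (-1, 9, -6) = (-2, 2, 18), and w × v = (8, 152, -16).
Distance = |w × v| / |v| = √23424 / √80 ≈ 17.111.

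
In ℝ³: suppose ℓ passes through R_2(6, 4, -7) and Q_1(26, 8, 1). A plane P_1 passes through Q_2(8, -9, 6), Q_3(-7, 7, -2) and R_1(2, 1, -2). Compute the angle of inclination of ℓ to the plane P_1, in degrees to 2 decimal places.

48.74

A direction vector for ℓ is Q_1 − R_2 = (20, 4, 8).
Q_2Q_3 = (-15, 16, -8), Q_2R_1 = (-6, 10, -8); a normal to P_1 is Q_2Q_3 × Q_2R_1 = (-48, -72, -54).
Using Q_2: P_1 has equation -48x - 72y - 54z = -60.
sin θ = |n·v| / (|n||v|) = |-1680| / (√10404 · √480) = 0.75178.
θ ≈ 48.74°.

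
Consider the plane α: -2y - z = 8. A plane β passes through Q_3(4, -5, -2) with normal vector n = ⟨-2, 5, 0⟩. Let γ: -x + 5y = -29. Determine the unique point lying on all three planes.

(4, -5, 2)

β: n·r = n·Q_3 gives -2x + 5y = -33.
Solving the 3×3 linear system -2y - z = 8, -2x + 5y = -33, -x + 5y = -29 (e.g. by elimination or Cramer's rule, determinant = 5) gives (4, -5, 2).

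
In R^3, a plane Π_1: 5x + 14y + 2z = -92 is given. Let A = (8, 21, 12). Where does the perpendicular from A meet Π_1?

Foot = A − λn with λ = (n·A − d)/|n|² = (358 − (-92))/225 = 2.
Foot = (8, 21, 12) − 2·(5, 14, 2) = (-2, -7, 8).

(-2, -7, 8)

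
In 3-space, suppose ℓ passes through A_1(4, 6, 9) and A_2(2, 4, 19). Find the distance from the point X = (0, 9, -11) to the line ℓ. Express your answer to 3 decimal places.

A direction vector for ℓ is A_2 − A_1 = (-2, -2, 10).
Taking (4, 6, 9) on ℓ with direction v = (-2, -2, 10): w = X − (4, 6, 9) = (-4, 3, -20), and w × v = (-10, 80, 14).
Distance = |w × v| / |v| = √6696 / √108 ≈ 7.874.

7.874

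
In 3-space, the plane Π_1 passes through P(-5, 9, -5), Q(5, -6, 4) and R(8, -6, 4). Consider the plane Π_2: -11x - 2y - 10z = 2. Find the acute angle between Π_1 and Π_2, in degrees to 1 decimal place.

PQ = (10, -15, 9), PR = (13, -15, 9); a normal to Π_1 is PQ × PR = (0, 27, 45).
Using P: Π_1 has equation 27y + 45z = 18.
cos θ = |n₁·n₂| / (|n₁||n₂|) = |-504| / (√2754 · √225).
θ = arccos(0.64026) ≈ 50.2°.

50.2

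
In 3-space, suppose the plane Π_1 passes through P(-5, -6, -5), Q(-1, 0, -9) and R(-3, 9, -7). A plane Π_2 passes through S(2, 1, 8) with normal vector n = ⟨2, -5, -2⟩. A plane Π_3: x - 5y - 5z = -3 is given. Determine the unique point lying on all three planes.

(-8, 1, -2)

PQ = (4, 6, -4), PR = (2, 15, -2); a normal to Π_1 is PQ × PR = (48, 0, 48).
Using P: Π_1 has equation 48x + 48z = -480.
Π_2: n·r = n·S gives 2x - 5y - 2z = -17.
Solving the 3×3 linear system 48x + 48z = -480, 2x - 5y - 2z = -17, x - 5y - 5z = -3 (e.g. by elimination or Cramer's rule, determinant = 480) gives (-8, 1, -2).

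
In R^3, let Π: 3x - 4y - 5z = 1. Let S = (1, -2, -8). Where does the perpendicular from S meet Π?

(-2, 2, -3)

Foot = S − λn with λ = (n·S − d)/|n|² = (51 − 1)/50 = 1.
Foot = (1, -2, -8) − 1·(3, -4, -5) = (-2, 2, -3).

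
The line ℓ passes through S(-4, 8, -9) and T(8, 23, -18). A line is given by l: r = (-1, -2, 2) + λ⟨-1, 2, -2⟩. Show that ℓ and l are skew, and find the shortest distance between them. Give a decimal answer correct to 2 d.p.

A direction vector for ℓ is T − S = (12, 15, -9).
Common perpendicular direction n = (12, 15, -9) × (-1, 2, -2) = (-12, 33, 39).
With w = (-1, -2, 2) − (-4, 8, -9) = (3, -10, 11), w · n = 63.
Since n ≠ 0 the lines are not parallel, and w · n = 63 ≠ 0 so they do not intersect; hence they are skew.
Distance = |w · n| / |n| = |63| / √2754 ≈ 1.20.

1.20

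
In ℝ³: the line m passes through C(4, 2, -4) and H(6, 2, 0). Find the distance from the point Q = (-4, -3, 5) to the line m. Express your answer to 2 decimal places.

A direction vector for m is H − C = (2, 0, 4).
Taking (4, 2, -4) on m with direction v = (2, 0, 4): w = Q − (4, 2, -4) = (-8, -5, 9), and w × v = (-20, 50, 10).
Distance = |w × v| / |v| = √3000 / √20 ≈ 12.25.

12.25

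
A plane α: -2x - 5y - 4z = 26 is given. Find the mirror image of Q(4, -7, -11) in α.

(8, 3, -3)

λ = (n·Q − d)/|n|² = (71 − 26)/45 = 1.
Reflection = Q − 2λn = (4, -7, -11) − 2·(-2, -5, -4) = (8, 3, -3).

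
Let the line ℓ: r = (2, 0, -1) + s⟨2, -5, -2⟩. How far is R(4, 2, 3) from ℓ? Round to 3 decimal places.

Taking (2, 0, -1) on ℓ with direction v = (2, -5, -2): w = R − (2, 0, -1) = (2, 2, 4), and w × v = (16, 12, -14).
Distance = |w × v| / |v| = √596 / √33 ≈ 4.250.

4.250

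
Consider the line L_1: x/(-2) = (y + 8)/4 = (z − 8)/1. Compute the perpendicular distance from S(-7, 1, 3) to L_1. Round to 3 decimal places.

7.653

L_1 has direction (-2, 4, 1) through (0, -8, 8).
Taking (0, -8, 8) on L_1 with direction v = (-2, 4, 1): w = S − (0, -8, 8) = (-7, 9, -5), and w × v = (29, 17, -10).
Distance = |w × v| / |v| = √1230 / √21 ≈ 7.653.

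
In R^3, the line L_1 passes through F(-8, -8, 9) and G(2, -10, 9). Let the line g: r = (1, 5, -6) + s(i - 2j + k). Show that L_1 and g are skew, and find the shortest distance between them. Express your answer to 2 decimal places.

A direction vector for L_1 is G − F = (10, -2, 0).
Common perpendicular direction n = (10, -2, 0) × (1, -2, 1) = (-2, -10, -18).
With w = (1, 5, -6) − (-8, -8, 9) = (9, 13, -15), w · n = 122.
Since n ≠ 0 the lines are not parallel, and w · n = 122 ≠ 0 so they do not intersect; hence they are skew.
Distance = |w · n| / |n| = |122| / √428 ≈ 5.90.

5.90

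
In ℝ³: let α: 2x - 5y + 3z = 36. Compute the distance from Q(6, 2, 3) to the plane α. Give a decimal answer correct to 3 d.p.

n·Q − d = (2)·(6) + (-5)·(2) + (3)·(3) − 36 = -25; |n| = √38.
Distance = |-25| / √38 = 25/√38 ≈ 4.056.

4.056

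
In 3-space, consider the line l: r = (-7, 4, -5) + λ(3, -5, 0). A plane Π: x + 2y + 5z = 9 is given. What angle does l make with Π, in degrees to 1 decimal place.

12.7

sin θ = |n·v| / (|n||v|) = |-7| / (√30 · √34) = 0.21918.
θ ≈ 12.7°.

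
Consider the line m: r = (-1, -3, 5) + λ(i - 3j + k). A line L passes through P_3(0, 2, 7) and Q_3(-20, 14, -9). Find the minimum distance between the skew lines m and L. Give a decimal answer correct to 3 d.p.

A direction vector for L is Q_3 − P_3 = (-20, 12, -16).
Common perpendicular direction n = (1, -3, 1) × (-20, 12, -16) = (36, -4, -48).
With w = (0, 2, 7) − (-1, -3, 5) = (1, 5, 2), w · n = -80.
Distance = |w · n| / |n| = |-80| / √3616 ≈ 1.330.

1.330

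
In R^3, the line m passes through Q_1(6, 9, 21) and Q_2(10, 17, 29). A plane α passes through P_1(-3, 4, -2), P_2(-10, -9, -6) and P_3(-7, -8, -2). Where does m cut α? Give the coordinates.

A direction vector for m is Q_2 − Q_1 = (4, 8, 8).
P_1P_2 = (-7, -13, -4), P_1P_3 = (-4, -12, 0); a normal to α is P_1P_2 × P_1P_3 = (-48, 16, 32).
Using P_1: α has equation -48x + 16y + 32z = 144.
Substitute r = (6, 9, 21) + t(4, 8, 8) into the plane: 528 + 192t = 144, so t = -2.
Intersection: (6, 9, 21) + (-2)·(4, 8, 8) = (-2, -7, 5).

(-2, -7, 5)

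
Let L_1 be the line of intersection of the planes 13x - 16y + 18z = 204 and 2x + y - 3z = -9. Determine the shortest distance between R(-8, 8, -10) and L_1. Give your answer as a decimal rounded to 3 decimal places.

Direction of L_1: (13, -16, 18) × (2, 1, -3) = (30, 75, 45).
A point on L_1: solving the two plane equations with x = 8 gives (8, 5, 10).
Taking (8, 5, 10) on L_1 with direction v = (30, 75, 45): w = R − (8, 5, 10) = (-16, 3, -20), and w × v = (1635, 120, -1290).
Distance = |w × v| / |v| = √4351725 / √8550 ≈ 22.560.

22.560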